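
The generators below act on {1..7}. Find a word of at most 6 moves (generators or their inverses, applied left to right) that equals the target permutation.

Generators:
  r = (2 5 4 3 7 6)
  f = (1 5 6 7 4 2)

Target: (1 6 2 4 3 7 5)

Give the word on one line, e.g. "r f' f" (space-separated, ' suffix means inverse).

r' f r' r'

  after r': (2 6 7 3 4 5)
  after f: (1 5)(2 7 3)(4 6)
  after r': (1 2 3 6 5)(4 7)
  after r': (1 6 2 4 3 7 5)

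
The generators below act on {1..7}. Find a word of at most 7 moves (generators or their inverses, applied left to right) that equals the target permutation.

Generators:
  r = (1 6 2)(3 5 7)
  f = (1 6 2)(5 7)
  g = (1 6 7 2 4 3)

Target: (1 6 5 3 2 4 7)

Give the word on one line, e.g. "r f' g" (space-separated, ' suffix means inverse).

  after f': (1 2 6)(5 7)
  after g: (1 4 3)(2 7 5)
  after r: (1 4 5)(2 3 6)
  after g': (1 2 4 5 3)(6 7)
  after f': (1 6 5 3 2 4 7)

f' g r g' f'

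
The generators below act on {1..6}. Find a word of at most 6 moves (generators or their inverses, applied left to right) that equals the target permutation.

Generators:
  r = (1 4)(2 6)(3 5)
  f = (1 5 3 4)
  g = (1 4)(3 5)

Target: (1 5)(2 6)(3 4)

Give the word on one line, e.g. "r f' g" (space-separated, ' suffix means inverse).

  after g: (1 4)(3 5)
  after r: (2 6)
  after f: (1 5 3 4)(2 6)
  after f: (1 3)(2 6)(4 5)
  after g': (1 5)(2 6)(3 4)

g r f f g'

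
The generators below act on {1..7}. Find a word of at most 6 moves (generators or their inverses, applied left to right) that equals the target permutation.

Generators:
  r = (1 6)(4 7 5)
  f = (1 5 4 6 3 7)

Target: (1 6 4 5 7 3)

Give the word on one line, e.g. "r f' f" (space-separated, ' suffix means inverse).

  after f: (1 5 4 6 3 7)
  after r: (1 4)(3 5 7 6)
  after r: (1 7)(3 4 6)
  after f': (1 3 5)
  after f': (1 6 4 5 7 3)

f r r f' f'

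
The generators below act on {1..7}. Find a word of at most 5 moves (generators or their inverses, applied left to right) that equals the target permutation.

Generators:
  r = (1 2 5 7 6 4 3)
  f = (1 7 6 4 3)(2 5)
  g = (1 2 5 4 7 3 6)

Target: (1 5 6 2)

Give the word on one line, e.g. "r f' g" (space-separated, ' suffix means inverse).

  after f': (1 3 4 6 7)(2 5)
  after r': (1 4 7 3 6 5)
  after g': (1 5 6 2)

f' r' g'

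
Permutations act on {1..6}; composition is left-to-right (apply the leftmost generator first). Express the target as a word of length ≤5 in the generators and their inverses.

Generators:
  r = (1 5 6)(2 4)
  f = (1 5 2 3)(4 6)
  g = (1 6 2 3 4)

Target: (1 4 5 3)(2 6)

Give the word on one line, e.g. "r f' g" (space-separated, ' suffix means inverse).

g' f f

  after g': (1 4 3 2 6)
  after f: (1 6 5 2 4)
  after f: (1 4 5 3)(2 6)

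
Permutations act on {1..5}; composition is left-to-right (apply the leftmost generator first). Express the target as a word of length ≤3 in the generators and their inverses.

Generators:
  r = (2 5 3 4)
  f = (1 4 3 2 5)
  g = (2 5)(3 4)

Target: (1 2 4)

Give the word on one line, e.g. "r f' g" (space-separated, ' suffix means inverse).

  after f': (1 5 2 3 4)
  after g: (1 2 4)

f' g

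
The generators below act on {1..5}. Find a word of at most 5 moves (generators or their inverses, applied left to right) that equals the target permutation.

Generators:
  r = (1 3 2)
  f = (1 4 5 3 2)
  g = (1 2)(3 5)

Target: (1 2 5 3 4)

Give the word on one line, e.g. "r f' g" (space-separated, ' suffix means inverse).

  after g': (1 2)(3 5)
  after f': (1 3 4)
  after r': (2 3 4)
  after g': (1 2 5 3 4)

g' f' r' g'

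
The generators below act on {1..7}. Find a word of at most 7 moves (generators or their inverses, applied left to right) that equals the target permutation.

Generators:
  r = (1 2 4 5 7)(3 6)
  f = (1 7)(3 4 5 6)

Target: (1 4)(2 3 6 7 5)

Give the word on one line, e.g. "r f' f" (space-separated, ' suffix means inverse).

r' f r' r' f'

  after r': (1 7 5 4 2)(3 6)
  after f: (2 7 6 4)
  after r': (1 7 3 6 2 5 4)
  after r': (1 5 2 4 7 6)
  after f': (1 4)(2 3 6 7 5)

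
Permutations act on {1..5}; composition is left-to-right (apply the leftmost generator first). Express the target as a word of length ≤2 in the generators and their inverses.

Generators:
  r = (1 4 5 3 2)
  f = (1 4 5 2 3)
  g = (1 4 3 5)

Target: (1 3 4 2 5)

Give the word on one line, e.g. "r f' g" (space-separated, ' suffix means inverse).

  after r': (1 2 3 5 4)
  after r': (1 3 4 2 5)

r' r'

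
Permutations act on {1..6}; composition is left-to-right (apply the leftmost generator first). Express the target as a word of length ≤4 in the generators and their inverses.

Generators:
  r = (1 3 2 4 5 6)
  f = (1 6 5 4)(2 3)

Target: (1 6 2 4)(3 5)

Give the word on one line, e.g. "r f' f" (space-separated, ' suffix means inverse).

f' r r

  after f': (1 4 5 6)(2 3)
  after r: (1 5)(3 4 6)
  after r: (1 6 2 4)(3 5)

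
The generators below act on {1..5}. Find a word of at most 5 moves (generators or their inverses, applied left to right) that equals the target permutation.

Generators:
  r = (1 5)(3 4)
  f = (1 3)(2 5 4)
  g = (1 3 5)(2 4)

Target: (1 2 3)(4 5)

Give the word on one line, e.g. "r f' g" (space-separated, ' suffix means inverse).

  after f: (1 3)(2 5 4)
  after g: (1 5 2)
  after f': (1 2 3)(4 5)

f g f'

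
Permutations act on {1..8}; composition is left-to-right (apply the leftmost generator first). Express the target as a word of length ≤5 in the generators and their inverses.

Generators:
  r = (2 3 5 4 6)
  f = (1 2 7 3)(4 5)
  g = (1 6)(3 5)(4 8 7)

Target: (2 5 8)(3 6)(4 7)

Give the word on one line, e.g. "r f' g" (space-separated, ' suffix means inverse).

f g f'

  after f: (1 2 7 3)(4 5)
  after g: (1 2 4 3 6)(5 8 7)
  after f': (2 5 8)(3 6)(4 7)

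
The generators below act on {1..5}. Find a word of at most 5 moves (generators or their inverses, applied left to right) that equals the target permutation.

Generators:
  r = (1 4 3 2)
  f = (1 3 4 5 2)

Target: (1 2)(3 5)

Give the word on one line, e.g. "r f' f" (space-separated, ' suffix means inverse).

f' r f r

  after f': (1 2 5 4 3)
  after r: (2 5 3 4)
  after f: (1 3 5 4)
  after r: (1 2)(3 5)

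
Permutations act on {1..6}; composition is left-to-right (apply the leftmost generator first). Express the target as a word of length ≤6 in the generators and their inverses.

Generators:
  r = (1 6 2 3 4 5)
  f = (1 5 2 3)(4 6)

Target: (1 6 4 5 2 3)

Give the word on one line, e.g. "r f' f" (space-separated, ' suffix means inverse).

r' f' r' r' f

  after r': (1 5 4 3 2 6)
  after f': (2 4)(3 5 6)
  after r': (1 5)(2 3 4 6)
  after r': (1 4)
  after f: (1 6 4 5 2 3)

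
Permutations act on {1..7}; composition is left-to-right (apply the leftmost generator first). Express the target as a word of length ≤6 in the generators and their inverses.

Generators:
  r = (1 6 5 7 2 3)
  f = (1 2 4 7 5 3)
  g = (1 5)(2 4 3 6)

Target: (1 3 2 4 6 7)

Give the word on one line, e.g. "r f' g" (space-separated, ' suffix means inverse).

f g' f' f' g'

  after f: (1 2 4 7 5 3)
  after g': (1 6 3 5 4 7)
  after f': (1 6 5 2)(3 7)
  after f': (1 6 7 5)(2 3 4)
  after g': (1 3 2 4 6 7)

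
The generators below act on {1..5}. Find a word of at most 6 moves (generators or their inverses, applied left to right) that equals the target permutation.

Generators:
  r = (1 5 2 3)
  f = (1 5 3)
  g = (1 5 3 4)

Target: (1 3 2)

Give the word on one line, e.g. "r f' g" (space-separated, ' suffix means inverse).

r f r f'

  after r: (1 5 2 3)
  after f: (1 3 5 2)
  after r: (2 5 3)
  after f': (1 3 2)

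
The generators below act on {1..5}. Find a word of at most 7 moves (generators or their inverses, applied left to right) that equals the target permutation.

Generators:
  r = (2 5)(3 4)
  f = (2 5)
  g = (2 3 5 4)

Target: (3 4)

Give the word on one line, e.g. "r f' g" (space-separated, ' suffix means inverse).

f' g f f g

  after f': (2 5)
  after g: (2 4)(3 5)
  after f: (2 4 5 3)
  after f: (2 4)(3 5)
  after g: (3 4)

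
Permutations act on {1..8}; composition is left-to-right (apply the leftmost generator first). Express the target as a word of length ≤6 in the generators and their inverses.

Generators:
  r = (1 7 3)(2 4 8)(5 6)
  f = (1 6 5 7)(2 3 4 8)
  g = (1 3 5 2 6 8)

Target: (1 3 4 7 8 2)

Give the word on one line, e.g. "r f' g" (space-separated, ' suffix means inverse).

  after g: (1 3 5 2 6 8)
  after r: (2 5 4 8 7 3 6)
  after f: (1 6 3 5 8)(2 7 4)
  after g': (1 2 7 4 5 6)
  after f: (1 3 4 7 8 2)

g r f g' f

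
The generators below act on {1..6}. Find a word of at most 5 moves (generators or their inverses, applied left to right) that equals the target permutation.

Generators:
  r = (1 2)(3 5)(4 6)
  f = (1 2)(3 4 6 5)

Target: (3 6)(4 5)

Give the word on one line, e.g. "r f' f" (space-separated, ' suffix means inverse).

  after f: (1 2)(3 4 6 5)
  after r: (3 6)
  after r: (1 2)(3 4 6 5)
  after f: (3 6)(4 5)

f r r f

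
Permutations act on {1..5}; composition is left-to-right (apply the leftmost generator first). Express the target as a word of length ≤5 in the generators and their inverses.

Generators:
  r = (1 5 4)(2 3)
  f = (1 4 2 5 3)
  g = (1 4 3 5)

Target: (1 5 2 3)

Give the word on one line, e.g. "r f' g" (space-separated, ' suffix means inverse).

g f f

  after g: (1 4 3 5)
  after f: (1 2 5 4)
  after f: (1 5 2 3)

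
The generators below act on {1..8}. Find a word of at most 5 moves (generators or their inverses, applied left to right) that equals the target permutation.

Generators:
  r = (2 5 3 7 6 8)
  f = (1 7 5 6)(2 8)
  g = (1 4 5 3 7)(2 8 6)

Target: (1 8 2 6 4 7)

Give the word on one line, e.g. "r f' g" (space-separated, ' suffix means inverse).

f' g' r f

  after f': (1 6 5 7)(2 8)
  after g': (1 8 6 4)(3 5)
  after r: (1 2 5 7 6 4)
  after f: (1 8 2 6 4 7)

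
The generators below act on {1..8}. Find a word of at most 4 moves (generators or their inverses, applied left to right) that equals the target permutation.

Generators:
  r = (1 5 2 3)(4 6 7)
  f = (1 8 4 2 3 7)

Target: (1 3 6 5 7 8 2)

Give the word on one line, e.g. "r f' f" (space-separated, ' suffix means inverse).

  after r: (1 5 2 3)(4 6 7)
  after f': (1 5 4 6 3 7 8)
  after r: (1 2 3 4 7 8 5 6)
  after r: (1 3 6 5 7 8 2)

r f' r r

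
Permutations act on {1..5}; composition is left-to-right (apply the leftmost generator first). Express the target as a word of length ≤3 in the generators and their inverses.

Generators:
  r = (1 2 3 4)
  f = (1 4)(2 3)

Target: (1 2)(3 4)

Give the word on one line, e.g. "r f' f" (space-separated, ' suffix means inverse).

r r f

  after r: (1 2 3 4)
  after r: (1 3)(2 4)
  after f: (1 2)(3 4)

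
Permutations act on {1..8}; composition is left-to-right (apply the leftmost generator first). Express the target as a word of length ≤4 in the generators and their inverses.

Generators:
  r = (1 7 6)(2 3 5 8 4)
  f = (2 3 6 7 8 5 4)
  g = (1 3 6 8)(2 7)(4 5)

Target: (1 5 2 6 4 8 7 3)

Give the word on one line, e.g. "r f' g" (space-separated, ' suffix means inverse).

g r

  after g: (1 3 6 8)(2 7)(4 5)
  after r: (1 5 2 6 4 8 7 3)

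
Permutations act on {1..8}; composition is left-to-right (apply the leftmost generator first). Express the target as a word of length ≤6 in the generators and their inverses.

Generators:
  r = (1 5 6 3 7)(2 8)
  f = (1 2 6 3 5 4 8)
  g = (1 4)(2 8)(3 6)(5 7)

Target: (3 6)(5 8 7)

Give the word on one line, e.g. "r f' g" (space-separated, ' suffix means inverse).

f r g f'

  after f: (1 2 6 3 5 4 8)
  after r: (1 8 5 4 2 3 6 7)
  after g: (1 2 6 5)(4 8 7)
  after f': (3 6)(5 8 7)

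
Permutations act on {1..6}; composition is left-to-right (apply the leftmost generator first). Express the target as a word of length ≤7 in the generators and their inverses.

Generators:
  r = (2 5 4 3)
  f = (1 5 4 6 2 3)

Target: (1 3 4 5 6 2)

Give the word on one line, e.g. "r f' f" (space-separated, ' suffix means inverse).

f' r' f f f

  after f': (1 3 2 6 4 5)
  after r': (1 4 2 6 5)
  after f: (1 6 4 3)
  after f: (1 2 3 5 4)
  after f: (1 3 4 5 6 2)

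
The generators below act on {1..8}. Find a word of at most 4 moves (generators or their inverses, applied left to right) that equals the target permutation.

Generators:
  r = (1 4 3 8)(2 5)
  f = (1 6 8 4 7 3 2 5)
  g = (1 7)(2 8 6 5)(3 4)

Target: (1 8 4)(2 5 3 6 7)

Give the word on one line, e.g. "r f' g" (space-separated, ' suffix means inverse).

  after f: (1 6 8 4 7 3 2 5)
  after r: (1 6)(3 5 4 7 8)
  after g': (1 8 4)(2 5 3 6 7)

f r g'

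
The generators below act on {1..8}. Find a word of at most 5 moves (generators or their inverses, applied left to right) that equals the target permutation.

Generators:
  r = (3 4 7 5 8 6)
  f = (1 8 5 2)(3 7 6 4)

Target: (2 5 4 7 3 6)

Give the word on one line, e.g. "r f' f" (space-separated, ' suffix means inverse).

  after f': (1 2 5 8)(3 4 6 7)
  after r: (1 2 8)(3 7 4)(5 6)
  after f: (2 5 4 7 3 6)

f' r f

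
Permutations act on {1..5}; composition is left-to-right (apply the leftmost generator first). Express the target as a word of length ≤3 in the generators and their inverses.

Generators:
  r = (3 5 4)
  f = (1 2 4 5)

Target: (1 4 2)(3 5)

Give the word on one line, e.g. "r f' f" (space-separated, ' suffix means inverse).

f' r

  after f': (1 5 4 2)
  after r: (1 4 2)(3 5)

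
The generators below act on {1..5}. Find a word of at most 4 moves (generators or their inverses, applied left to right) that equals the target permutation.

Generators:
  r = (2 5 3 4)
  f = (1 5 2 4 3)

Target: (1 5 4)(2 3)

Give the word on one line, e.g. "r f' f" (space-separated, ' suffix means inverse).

r' f

  after r': (2 4 3 5)
  after f: (1 5 4)(2 3)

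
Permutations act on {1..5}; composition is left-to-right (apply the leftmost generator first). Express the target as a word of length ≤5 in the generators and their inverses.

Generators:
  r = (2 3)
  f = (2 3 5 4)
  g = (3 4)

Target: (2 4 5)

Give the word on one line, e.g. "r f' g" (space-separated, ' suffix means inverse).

g' f g' r'

  after g': (3 4)
  after f: (2 3)(4 5)
  after g': (2 4 5 3)
  after r': (2 4 5)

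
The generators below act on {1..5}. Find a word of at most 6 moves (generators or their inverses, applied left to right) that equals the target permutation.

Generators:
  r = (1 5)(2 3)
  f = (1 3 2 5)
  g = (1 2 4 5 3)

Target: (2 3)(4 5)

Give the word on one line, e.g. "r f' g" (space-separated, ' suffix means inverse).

  after g': (1 3 5 4 2)
  after r': (1 2 5 4 3)
  after f: (1 5 4 2)
  after f: (2 3)(4 5)

g' r' f f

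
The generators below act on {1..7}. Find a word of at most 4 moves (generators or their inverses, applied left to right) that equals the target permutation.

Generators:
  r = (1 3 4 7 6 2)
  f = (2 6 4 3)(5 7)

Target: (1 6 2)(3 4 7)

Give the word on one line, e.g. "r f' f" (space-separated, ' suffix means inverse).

  after f: (2 6 4 3)(5 7)
  after f: (2 4)(3 6)
  after r': (1 2 3 7 4 6)
  after r': (1 6 2)(3 4 7)

f f r' r'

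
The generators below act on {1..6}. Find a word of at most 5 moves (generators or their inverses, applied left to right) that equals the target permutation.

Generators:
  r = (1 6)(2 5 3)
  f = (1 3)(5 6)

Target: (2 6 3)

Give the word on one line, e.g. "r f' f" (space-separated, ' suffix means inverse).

f r' f r'

  after f: (1 3)(5 6)
  after r': (1 5)(2 3 6)
  after f: (1 6 2)(3 5)
  after r': (2 6 3)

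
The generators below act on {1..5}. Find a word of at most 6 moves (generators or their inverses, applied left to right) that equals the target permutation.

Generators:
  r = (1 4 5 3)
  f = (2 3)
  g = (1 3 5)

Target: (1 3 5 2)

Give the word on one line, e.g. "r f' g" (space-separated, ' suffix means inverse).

f g f g f'

  after f: (2 3)
  after g: (1 3 2 5)
  after f: (1 2 5)
  after g: (1 2)(3 5)
  after f': (1 3 5 2)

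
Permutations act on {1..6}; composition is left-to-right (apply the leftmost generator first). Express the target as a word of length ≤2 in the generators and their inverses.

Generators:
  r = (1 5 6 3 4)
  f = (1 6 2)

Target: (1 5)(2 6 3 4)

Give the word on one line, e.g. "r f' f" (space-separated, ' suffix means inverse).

  after r: (1 5 6 3 4)
  after f': (1 5)(2 6 3 4)

r f'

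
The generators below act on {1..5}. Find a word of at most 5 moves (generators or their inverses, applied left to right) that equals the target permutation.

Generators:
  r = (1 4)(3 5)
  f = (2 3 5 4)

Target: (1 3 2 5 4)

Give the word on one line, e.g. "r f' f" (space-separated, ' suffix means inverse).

r f' f' r r

  after r: (1 4)(3 5)
  after f': (1 5 2 4)
  after f': (1 3 2 5 4)
  after r: (1 5)(2 3)
  after r: (1 3 2 5 4)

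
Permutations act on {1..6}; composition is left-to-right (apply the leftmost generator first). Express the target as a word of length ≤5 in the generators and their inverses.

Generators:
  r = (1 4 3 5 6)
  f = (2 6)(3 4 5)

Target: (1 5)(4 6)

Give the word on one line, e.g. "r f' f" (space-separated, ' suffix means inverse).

  after r': (1 6 5 3 4)
  after f': (1 2 6 4)
  after f': (1 6 3 5 4)
  after r': (1 5)(4 6)

r' f' f' r'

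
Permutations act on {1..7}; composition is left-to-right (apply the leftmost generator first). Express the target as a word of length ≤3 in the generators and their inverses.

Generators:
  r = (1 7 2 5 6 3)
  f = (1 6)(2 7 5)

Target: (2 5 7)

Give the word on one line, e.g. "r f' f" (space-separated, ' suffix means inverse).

  after f: (1 6)(2 7 5)
  after f: (2 5 7)

f f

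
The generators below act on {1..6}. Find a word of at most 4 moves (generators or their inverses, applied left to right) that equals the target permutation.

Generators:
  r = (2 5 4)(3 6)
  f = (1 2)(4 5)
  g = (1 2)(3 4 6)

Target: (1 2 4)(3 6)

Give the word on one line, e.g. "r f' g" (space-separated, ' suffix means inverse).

  after r: (2 5 4)(3 6)
  after f': (1 2 4)(3 6)

r f'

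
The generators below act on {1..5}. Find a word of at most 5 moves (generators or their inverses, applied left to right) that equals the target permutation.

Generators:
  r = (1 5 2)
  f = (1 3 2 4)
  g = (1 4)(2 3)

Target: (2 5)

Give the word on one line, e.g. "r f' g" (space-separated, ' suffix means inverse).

  after r': (1 2 5)
  after g: (1 3 2 5 4)
  after f': (2 5)

r' g f'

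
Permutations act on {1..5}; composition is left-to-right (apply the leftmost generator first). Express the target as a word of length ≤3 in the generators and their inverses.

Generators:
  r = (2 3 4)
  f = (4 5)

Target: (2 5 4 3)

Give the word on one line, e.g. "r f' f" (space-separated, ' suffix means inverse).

r' f

  after r': (2 4 3)
  after f: (2 5 4 3)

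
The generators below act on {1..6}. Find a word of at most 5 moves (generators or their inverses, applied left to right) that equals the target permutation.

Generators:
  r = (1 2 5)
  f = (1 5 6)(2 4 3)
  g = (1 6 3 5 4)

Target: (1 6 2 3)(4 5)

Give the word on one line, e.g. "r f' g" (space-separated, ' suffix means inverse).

  after r: (1 2 5)
  after f: (1 4 3 2 6)
  after g': (1 5 3 2)(4 6)
  after r: (3 5)(4 6)
  after f': (1 6 2 3)(4 5)

r f g' r f'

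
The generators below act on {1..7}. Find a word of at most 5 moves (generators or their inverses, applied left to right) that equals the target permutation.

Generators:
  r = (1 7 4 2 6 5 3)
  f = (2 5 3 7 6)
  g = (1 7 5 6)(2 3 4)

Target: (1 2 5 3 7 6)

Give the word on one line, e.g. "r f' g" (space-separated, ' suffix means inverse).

g' r' f' r'

  after g': (1 6 5 7)(2 4 3)
  after r': (1 2 7 3 4 5)
  after f': (1 6 7 5)(2 3 4)
  after r': (1 2 5 3 7 6)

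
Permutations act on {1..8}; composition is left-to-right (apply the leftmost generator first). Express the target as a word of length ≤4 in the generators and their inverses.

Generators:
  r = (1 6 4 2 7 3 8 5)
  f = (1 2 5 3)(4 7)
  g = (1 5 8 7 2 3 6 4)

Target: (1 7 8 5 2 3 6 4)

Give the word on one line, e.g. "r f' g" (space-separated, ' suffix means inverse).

g f' g r'

  after g: (1 5 8 7 2 3 6 4)
  after f': (1 2 5 8 4 3 6 7)
  after g: (1 3 4 6 2 8)(5 7)
  after r': (1 7 8 5 2 3 6 4)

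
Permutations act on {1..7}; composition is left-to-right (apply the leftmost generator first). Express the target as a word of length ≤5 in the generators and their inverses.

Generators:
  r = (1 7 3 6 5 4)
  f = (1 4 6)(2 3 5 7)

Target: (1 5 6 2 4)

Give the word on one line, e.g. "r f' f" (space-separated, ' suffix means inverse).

r' f' r' r'

  after r': (1 4 5 6 3 7)
  after f': (2 7 6)(3 5 4)
  after r': (1 4 7 3 6 2)
  after r': (1 5 6 2 4)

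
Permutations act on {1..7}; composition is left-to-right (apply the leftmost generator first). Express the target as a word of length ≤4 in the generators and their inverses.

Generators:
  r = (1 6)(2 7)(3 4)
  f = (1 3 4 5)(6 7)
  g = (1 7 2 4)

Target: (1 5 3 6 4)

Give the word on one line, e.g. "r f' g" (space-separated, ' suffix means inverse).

f' r g

  after f': (1 5 4 3)(6 7)
  after r: (1 5 3 6 2 7)
  after g: (1 5 3 6 4)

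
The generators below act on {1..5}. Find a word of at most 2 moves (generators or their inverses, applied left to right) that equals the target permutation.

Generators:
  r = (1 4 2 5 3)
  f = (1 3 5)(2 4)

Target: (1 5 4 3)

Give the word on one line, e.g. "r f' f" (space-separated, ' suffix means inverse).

  after r': (1 3 5 2 4)
  after f: (1 5 4 3)

r' f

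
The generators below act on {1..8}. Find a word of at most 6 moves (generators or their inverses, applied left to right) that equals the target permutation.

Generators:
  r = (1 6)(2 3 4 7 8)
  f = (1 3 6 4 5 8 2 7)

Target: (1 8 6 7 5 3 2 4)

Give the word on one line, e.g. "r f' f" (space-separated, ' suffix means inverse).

  after f: (1 3 6 4 5 8 2 7)
  after f: (1 6 5 2)(3 4 8 7)
  after f: (1 4 2 3 5 7 6 8)
  after f: (1 5)(2 6)(3 8)(4 7)
  after f: (1 8 6 7 5 3 2 4)

f f f f f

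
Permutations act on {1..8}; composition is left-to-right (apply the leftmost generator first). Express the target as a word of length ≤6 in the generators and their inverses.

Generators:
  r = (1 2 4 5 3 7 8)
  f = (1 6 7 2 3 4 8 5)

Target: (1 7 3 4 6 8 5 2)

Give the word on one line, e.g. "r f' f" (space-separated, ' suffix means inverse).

r r r f' r'

  after r: (1 2 4 5 3 7 8)
  after r: (1 4 3 8 2 5 7)
  after r: (1 5 8 4 7 2 3)
  after f': (1 8 3 5 4 6)
  after r': (1 7 3 4 6 8 5 2)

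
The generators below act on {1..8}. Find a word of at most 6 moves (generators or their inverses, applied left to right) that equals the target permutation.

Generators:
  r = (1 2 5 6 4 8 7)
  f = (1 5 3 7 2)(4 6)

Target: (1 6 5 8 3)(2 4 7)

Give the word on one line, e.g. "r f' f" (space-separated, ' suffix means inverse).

r r r f' f'

  after r: (1 2 5 6 4 8 7)
  after r: (1 5 4 7 2 6 8)
  after r: (1 6 7 5 8 2 4)
  after f': (1 4 2 6 3 5 8 7)
  after f': (1 6 5 8 3)(2 4 7)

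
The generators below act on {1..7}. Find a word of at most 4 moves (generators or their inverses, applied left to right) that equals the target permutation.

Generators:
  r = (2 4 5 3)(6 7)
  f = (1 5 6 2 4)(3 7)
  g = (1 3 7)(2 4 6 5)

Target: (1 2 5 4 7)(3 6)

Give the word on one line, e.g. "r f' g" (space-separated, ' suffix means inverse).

g r

  after g: (1 3 7)(2 4 6 5)
  after r: (1 2 5 4 7)(3 6)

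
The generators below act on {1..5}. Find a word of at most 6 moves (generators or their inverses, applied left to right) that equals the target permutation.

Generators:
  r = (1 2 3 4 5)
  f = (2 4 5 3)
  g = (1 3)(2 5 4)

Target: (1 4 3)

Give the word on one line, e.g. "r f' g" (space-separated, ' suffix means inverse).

  after f: (2 4 5 3)
  after g': (1 3 4 2 5)
  after g': (3 5)
  after r: (1 2 3)(4 5)
  after f: (1 4 3)

f g' g' r f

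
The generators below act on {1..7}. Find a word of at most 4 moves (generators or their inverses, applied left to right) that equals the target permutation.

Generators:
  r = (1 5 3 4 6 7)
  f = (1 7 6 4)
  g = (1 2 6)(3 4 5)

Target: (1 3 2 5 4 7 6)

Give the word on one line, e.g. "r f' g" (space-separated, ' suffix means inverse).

r g r' g

  after r: (1 5 3 4 6 7)
  after g: (1 3 5 4)(2 6 7)
  after r': (1 5 3)(2 4 7)
  after g: (1 3 2 5 4 7 6)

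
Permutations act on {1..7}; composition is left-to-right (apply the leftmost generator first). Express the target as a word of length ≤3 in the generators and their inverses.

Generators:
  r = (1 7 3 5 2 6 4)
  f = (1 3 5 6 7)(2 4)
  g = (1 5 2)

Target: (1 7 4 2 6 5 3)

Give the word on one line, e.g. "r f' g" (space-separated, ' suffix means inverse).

g r' r'

  after g: (1 5 2)
  after r': (1 3 7)(2 4 6)
  after r': (1 7 4 2 6 5 3)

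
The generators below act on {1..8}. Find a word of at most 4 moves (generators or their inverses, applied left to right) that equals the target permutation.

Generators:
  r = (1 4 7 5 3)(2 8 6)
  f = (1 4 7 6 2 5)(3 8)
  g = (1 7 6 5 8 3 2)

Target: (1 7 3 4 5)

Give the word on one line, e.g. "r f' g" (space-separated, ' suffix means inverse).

r' r' r'

  after r': (1 3 5 7 4)(2 6 8)
  after r': (1 5 4 3 7)(2 8 6)
  after r': (1 7 3 4 5)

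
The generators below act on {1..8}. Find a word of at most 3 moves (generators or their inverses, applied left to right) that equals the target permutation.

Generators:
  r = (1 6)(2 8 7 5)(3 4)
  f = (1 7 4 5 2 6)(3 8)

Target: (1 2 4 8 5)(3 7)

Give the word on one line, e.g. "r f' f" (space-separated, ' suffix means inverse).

r' f'

  after r': (1 6)(2 5 7 8)(3 4)
  after f': (1 2 4 8 5)(3 7)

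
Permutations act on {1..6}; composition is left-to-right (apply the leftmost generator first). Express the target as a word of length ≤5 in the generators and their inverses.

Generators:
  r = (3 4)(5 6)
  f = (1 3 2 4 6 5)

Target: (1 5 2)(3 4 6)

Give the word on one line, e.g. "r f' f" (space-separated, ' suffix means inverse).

  after r': (3 4)(5 6)
  after f': (1 5 4)(2 3)
  after f': (1 6 4 5 2)
  after r': (1 5 2)(3 4 6)

r' f' f' r'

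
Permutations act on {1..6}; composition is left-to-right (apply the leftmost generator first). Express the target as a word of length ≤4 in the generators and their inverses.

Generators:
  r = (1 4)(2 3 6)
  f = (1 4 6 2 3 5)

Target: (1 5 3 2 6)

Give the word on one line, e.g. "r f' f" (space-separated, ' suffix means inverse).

f' r r r

  after f': (1 5 3 2 6 4)
  after r: (1 5 6)
  after r: (1 5 2 3 6 4)
  after r: (1 5 3 2 6)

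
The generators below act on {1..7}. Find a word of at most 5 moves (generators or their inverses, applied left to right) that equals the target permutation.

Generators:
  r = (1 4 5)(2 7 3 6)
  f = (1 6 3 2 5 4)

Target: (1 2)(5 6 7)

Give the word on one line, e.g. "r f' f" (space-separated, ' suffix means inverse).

  after f: (1 6 3 2 5 4)
  after r': (1 3 6 7 2 4 5)
  after f: (1 2)(5 6 7)

f r' f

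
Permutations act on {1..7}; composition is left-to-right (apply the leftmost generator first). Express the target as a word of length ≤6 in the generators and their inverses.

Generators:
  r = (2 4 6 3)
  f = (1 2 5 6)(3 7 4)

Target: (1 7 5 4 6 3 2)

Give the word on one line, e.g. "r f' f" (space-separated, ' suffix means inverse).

r f r f'

  after r: (2 4 6 3)
  after f: (1 2 3 5 6 7 4)
  after r: (1 4)(3 5)(6 7)
  after f': (1 7 5 4 6 3 2)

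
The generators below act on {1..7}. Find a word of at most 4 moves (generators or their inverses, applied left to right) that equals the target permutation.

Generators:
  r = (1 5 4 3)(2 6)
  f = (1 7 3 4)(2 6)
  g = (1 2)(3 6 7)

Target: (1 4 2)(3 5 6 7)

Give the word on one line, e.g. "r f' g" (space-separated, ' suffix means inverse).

r r g

  after r: (1 5 4 3)(2 6)
  after r: (1 4)(3 5)
  after g: (1 4 2)(3 5 6 7)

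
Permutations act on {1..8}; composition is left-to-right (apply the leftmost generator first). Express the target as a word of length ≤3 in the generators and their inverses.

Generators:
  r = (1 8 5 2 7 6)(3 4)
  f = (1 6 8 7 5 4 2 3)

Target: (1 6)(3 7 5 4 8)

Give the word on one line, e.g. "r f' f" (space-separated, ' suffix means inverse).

r f r

  after r: (1 8 5 2 7 6)(3 4)
  after f: (1 7 8 4)(2 5 3)
  after r: (1 6)(3 7 5 4 8)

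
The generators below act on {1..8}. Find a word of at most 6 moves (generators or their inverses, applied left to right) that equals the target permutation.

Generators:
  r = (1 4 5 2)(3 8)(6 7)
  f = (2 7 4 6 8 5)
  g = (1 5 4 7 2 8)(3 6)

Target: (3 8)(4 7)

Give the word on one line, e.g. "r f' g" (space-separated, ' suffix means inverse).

  after f: (2 7 4 6 8 5)
  after g': (1 8)(2 4 3 6)(5 7)
  after g': (1 2 5 4 6 7)
  after r: (3 8)(4 7)

f g' g' r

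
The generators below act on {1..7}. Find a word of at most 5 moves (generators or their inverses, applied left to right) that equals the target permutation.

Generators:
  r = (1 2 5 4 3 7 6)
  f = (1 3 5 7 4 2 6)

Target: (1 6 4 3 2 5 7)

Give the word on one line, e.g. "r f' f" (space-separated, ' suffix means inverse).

  after r': (1 6 7 3 4 5 2)
  after r': (1 7 4 2 6 3 5)
  after f: (1 4 6 5 3 7 2)
  after f: (1 2 3 4)(6 7)
  after f: (1 6 4 3 2 5 7)

r' r' f f f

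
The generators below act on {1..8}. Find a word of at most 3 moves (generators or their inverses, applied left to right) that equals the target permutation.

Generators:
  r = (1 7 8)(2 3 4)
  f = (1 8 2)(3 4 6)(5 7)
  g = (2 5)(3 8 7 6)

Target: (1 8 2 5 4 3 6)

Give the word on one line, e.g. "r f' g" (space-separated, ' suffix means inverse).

  after g': (2 5)(3 6 7 8)
  after r': (1 8 2 5 4 3 6)

g' r'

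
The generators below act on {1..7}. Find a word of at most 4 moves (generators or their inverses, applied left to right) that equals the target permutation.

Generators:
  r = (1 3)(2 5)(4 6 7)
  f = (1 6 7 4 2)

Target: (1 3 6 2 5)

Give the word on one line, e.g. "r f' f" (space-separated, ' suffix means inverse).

r' f

  after r': (1 3)(2 5)(4 7 6)
  after f: (1 3 6 2 5)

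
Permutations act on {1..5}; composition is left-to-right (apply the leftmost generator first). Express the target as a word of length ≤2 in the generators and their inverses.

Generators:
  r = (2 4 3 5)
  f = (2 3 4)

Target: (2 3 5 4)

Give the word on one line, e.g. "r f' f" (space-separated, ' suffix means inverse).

  after r: (2 4 3 5)
  after f': (2 3 5 4)

r f'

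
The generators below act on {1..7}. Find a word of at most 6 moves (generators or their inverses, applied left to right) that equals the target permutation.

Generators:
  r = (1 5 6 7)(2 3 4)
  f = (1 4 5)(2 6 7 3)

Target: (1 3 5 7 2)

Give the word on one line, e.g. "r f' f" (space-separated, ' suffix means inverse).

f' r f f

  after f': (1 5 4)(2 3 7 6)
  after r: (1 6 3)(2 4 5)
  after f: (1 7 3 4)(2 5 6)
  after f: (1 3 5 7 2)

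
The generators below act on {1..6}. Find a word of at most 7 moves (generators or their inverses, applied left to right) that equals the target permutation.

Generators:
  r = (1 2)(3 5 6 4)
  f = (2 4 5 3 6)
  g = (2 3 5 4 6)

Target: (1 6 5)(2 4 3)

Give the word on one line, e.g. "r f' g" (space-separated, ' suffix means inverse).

g' r g' g' r'

  after g': (2 6 4 5 3)
  after r: (1 2 4 6 3)
  after g': (1 6 2 5 3)
  after g': (1 4 5 2 3)
  after r': (1 6 5)(2 4 3)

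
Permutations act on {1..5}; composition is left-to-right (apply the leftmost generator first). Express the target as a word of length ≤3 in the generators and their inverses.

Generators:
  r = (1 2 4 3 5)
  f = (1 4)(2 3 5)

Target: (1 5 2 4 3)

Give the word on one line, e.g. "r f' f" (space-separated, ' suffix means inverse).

f' r f

  after f': (1 4)(2 5 3)
  after r: (1 3 4 2)
  after f: (1 5 2 4 3)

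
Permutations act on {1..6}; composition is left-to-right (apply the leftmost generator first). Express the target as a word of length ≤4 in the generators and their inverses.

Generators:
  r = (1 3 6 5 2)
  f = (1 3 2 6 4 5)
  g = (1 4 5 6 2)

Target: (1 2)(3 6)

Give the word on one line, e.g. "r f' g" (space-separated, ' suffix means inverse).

r f f g

  after r: (1 3 6 5 2)
  after f: (1 2 3 4 5 6)
  after f: (1 6 3 5 4)
  after g: (1 2)(3 6)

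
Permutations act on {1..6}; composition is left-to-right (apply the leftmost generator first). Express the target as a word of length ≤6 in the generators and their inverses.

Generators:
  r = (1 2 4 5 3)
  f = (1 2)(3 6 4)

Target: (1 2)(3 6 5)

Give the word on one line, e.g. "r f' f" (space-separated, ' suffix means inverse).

  after r': (1 3 5 4 2)
  after f': (1 4)(3 5 6)
  after r': (1 2)(3 4)(5 6)
  after f: (4 6 5)
  after f: (1 2)(3 6 5)

r' f' r' f f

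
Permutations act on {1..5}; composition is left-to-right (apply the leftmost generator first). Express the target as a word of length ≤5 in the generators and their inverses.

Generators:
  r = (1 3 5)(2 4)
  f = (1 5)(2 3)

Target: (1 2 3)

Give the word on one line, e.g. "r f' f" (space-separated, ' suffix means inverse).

r' r' f'

  after r': (1 5 3)(2 4)
  after r': (1 3 5)
  after f': (1 2 3)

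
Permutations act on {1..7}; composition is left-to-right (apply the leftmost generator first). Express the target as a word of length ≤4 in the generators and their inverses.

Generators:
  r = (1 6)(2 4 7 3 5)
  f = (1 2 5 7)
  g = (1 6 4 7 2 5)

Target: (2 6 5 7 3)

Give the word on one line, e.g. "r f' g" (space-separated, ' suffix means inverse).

  after r: (1 6)(2 4 7 3 5)
  after g': (2 6 5 7 3)

r g'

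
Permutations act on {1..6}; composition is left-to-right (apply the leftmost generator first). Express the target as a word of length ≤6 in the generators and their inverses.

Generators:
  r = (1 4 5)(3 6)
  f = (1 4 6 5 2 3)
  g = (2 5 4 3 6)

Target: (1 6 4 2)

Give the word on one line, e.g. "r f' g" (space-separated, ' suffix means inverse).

  after f': (1 3 2 5 6 4)
  after r': (1 6)(2 4 5 3)
  after g': (1 3 6)(2 5 4)
  after r: (1 6 4 2)

f' r' g' r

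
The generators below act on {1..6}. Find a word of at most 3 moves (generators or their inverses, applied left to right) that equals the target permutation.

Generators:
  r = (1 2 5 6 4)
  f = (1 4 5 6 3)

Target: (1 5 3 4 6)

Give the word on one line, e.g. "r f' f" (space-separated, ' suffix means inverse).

f f

  after f: (1 4 5 6 3)
  after f: (1 5 3 4 6)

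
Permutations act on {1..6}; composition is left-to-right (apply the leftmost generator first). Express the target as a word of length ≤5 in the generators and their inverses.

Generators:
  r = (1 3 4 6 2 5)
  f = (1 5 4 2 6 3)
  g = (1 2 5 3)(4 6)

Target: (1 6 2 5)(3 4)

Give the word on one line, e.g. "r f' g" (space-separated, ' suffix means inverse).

r' g f'

  after r': (1 5 2 6 4 3)
  after g: (1 3 2 4)
  after f': (1 6 2 5)(3 4)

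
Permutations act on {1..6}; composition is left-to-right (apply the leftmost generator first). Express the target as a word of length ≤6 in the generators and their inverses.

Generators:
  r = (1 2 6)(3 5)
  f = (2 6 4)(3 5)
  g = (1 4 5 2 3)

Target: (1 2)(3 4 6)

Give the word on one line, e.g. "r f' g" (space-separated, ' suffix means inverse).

  after f': (2 4 6)(3 5)
  after r: (1 2 4)
  after g: (1 3)(2 5)
  after f': (1 5 4 6 2 3)
  after g: (1 2)(3 4 6)

f' r g f' g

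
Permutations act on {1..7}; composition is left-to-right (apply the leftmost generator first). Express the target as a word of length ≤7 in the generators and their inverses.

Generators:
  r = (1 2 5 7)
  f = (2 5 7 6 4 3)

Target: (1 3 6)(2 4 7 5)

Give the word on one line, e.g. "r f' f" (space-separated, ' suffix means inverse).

f' r' r' r' f'

  after f': (2 3 4 6 7 5)
  after r': (1 7 2 3 4 6 5)
  after r': (1 5 7)(2 3 4 6)
  after r': (1 2 3 4 6)
  after f': (1 3 6)(2 4 7 5)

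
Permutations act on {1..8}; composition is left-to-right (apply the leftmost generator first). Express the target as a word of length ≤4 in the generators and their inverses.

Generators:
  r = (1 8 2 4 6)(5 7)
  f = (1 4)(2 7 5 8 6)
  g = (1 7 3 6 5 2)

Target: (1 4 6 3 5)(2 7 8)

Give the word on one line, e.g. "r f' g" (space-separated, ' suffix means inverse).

g' r

  after g': (1 2 5 6 3 7)
  after r: (1 4 6 3 5)(2 7 8)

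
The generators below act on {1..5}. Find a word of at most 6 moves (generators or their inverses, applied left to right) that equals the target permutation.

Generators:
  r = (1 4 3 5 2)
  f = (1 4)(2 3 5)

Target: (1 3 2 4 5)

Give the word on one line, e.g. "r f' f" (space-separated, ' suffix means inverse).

  after f': (1 4)(2 5 3)
  after r: (1 3)
  after f': (1 2 5 3 4)
  after r': (1 5 4 2 3)
  after r': (1 3 2 4 5)

f' r f' r' r'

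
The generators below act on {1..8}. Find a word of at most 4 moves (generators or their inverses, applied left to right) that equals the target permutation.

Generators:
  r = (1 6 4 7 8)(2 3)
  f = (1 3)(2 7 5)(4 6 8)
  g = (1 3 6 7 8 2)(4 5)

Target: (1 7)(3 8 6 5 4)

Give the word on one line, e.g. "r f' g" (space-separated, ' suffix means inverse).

  after f': (1 3)(2 5 7)(4 8 6)
  after r: (1 2 5 8 4)(3 6 7)
  after f: (1 7)(3 8 6 5 4)

f' r f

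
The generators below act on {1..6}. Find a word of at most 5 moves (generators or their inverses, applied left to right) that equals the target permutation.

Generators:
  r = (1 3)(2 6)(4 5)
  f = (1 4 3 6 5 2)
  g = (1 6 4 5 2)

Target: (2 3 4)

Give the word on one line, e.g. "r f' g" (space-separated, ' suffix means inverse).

r' g f g'

  after r': (1 3)(2 6)(4 5)
  after g: (1 3 6)(2 4)
  after f: (1 6 4)(2 3 5)
  after g': (2 3 4)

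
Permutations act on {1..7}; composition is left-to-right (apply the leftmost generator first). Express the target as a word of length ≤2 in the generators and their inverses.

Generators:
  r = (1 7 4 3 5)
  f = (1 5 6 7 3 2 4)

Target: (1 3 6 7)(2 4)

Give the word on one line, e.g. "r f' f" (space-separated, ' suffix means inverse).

  after r: (1 7 4 3 5)
  after f: (1 3 6 7)(2 4)

r f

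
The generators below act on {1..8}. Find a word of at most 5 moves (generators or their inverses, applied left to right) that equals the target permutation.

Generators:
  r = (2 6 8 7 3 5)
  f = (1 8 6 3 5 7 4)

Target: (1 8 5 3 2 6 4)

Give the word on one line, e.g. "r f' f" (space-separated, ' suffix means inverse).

r r f

  after r: (2 6 8 7 3 5)
  after r: (2 8 3)(5 6 7)
  after f: (1 8 5 3 2 6 4)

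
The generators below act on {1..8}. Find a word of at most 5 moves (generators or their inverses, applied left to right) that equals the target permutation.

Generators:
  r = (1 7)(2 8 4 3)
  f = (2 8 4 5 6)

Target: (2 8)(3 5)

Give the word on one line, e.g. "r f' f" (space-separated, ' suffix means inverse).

f' r' f r

  after f': (2 6 5 4 8)
  after r': (1 7)(2 6 5 8 3 4)
  after f: (1 7)(3 5 4 8)
  after r: (2 8)(3 5)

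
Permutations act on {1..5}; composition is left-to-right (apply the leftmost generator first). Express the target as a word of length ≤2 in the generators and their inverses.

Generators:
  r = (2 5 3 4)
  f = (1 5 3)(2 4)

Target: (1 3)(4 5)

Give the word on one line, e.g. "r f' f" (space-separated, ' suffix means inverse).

  after r': (2 4 3 5)
  after f': (1 3)(4 5)

r' f'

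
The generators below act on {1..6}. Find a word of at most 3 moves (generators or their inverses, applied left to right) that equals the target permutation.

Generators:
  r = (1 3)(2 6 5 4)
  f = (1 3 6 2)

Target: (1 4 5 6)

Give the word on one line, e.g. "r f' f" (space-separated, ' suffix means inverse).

f' r'

  after f': (1 2 6 3)
  after r': (1 4 5 6)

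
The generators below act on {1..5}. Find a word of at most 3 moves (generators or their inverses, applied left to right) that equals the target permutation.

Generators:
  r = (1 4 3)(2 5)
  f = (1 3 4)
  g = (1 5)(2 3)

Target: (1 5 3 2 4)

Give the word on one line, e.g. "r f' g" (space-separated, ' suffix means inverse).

  after g': (1 5)(2 3)
  after r: (1 2)(3 5 4)
  after r: (1 5 3 2 4)

g' r r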